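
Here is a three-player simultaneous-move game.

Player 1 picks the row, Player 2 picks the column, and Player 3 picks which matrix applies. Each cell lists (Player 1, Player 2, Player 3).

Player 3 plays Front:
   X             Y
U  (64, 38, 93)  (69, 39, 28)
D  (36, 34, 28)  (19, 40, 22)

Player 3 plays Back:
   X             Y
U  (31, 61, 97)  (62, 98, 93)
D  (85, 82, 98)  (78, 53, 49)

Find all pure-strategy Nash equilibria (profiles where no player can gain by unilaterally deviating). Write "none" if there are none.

Check each profile: it is a Nash equilibrium iff no player can strictly gain by switching unilaterally.
(U, X, Front): Player 2 can switch to Y (38 → 39). Not NE.
(U, X, Back): Player 1 can switch to D (31 → 85). Not NE.
(U, Y, Front): Player 3 can switch to Back (28 → 93). Not NE.
(U, Y, Back): Player 1 can switch to D (62 → 78). Not NE.
(D, X, Front): Player 1 can switch to U (36 → 64). Not NE.
(D, X, Back): Player 1 gets 85, best alternative 31; Player 2 gets 82, best alternative 53; Player 3 gets 98, best alternative 28. No profitable deviation — NE.
(D, Y, Front): Player 1 can switch to U (19 → 69). Not NE.
(D, Y, Back): Player 2 can switch to X (53 → 82). Not NE.

The unique pure-strategy Nash equilibrium is (D, X, Back).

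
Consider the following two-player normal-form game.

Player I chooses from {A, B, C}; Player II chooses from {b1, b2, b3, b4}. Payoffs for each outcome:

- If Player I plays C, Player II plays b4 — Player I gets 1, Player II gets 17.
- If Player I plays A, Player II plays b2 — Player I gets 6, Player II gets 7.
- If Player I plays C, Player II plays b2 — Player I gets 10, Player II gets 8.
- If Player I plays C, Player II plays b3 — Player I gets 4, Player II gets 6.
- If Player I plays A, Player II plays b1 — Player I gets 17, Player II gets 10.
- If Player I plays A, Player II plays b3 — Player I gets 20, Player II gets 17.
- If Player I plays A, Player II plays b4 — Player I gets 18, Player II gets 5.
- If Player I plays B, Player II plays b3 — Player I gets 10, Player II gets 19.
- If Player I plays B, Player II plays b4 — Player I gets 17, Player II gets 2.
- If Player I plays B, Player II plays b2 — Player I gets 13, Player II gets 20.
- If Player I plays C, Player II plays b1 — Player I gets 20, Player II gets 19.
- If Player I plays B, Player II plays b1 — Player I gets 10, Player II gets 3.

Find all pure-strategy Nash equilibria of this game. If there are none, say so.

(A, b1): Player I can switch to C (17 → 20). Not NE.
(A, b2): Player I can switch to B (6 → 13). Not NE.
(A, b3): Player I gets 20, best alternative 10; Player II gets 17, best alternative 10. No profitable deviation — NE.
(A, b4): Player II can switch to b1 (5 → 10). Not NE.
(B, b1): Player I can switch to A (10 → 17). Not NE.
(B, b2): Player I gets 13, best alternative 10; Player II gets 20, best alternative 19. No profitable deviation — NE.
(B, b3): Player I can switch to A (10 → 20). Not NE.
(B, b4): Player I can switch to A (17 → 18). Not NE.
(C, b1): Player I gets 20, best alternative 17; Player II gets 19, best alternative 17. No profitable deviation — NE.
(C, b2): Player I can switch to B (10 → 13). Not NE.
(C, b3): Player I can switch to A (4 → 20). Not NE.
(C, b4): Player I can switch to A (1 → 18). Not NE.

(A, b3) and (B, b2) and (C, b1)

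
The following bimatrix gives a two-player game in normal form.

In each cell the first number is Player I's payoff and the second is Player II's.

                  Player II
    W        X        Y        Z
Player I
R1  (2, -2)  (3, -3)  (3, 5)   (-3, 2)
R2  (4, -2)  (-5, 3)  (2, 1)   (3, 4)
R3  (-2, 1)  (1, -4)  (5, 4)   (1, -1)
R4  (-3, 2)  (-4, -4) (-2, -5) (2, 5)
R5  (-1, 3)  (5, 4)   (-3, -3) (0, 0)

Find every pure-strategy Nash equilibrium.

For each strategy profile, look for a profitable unilateral deviation.
(R1, W): Player I can switch to R2 (2 → 4). Not NE.
(R1, X): Player I can switch to R5 (3 → 5). Not NE.
(R1, Y): Player I can switch to R3 (3 → 5). Not NE.
(R1, Z): Player I can switch to R2 (-3 → 3). Not NE.
(R2, W): Player II can switch to X (-2 → 3). Not NE.
(R2, X): Player I can switch to R1 (-5 → 3). Not NE.
(R2, Z): Player I gets 3, best alternative 2; Player II gets 4, best alternative 3. No profitable deviation — NE.
(R3, Y): Player I gets 5, best alternative 3; Player II gets 4, best alternative 1. No profitable deviation — NE.
(R5, X): Player I gets 5, best alternative 3; Player II gets 4, best alternative 3. No profitable deviation — NE.
(The remaining 11 profiles each have a profitable deviation by the same check.)

Pure-strategy Nash equilibria: (R2, Z); (R3, Y); (R5, X)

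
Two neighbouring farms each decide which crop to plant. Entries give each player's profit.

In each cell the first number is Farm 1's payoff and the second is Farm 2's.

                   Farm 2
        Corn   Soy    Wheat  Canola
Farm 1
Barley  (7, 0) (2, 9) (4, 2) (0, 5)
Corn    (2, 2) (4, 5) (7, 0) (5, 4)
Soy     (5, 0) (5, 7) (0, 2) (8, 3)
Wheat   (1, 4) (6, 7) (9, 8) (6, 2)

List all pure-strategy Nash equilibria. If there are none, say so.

The unique pure-strategy Nash equilibrium is (Wheat, Wheat).

For each strategy profile, look for a profitable unilateral deviation.
(Barley, Corn): Farm 2 can switch to Soy (0 → 9). Not NE.
(Barley, Soy): Farm 1 can switch to Corn (2 → 4). Not NE.
(Barley, Wheat): Farm 1 can switch to Corn (4 → 7). Not NE.
(Barley, Canola): Farm 1 can switch to Corn (0 → 5). Not NE.
(Corn, Corn): Farm 1 can switch to Barley (2 → 7). Not NE.
(Corn, Soy): Farm 1 can switch to Soy (4 → 5). Not NE.
(Corn, Wheat): Farm 1 can switch to Wheat (7 → 9). Not NE.
(Corn, Canola): Farm 1 can switch to Soy (5 → 8). Not NE.
(Wheat, Wheat): Farm 1 gets 9, best alternative 7; Farm 2 gets 8, best alternative 7. No profitable deviation — NE.
(The remaining 7 profiles each have a profitable deviation by the same check.)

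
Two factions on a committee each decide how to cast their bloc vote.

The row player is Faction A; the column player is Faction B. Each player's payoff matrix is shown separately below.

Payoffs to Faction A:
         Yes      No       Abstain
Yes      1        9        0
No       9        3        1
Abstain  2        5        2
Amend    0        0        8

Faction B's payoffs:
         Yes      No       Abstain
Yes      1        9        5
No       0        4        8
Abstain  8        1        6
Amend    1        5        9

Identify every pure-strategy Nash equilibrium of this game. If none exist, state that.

For each player, find the best response to each opponent profile; mutual best responses are the pure NE.
Faction A against Yes: payoffs 1, 9, 2, 0 → best response No.
Faction A against No: payoffs 9, 3, 5, 0 → best response Yes.
Faction A against Abstain: payoffs 0, 1, 2, 8 → best response Amend.
Faction B against Yes: payoffs 1, 9, 5 → best response No.
Faction B against No: payoffs 0, 4, 8 → best response Abstain.
Faction B against Abstain: payoffs 8, 1, 6 → best response Yes.
Faction B against Amend: payoffs 1, 5, 9 → best response Abstain.
Mutual best responses: (Yes, No); (Amend, Abstain).

The pure Nash equilibria are (Yes, No); (Amend, Abstain).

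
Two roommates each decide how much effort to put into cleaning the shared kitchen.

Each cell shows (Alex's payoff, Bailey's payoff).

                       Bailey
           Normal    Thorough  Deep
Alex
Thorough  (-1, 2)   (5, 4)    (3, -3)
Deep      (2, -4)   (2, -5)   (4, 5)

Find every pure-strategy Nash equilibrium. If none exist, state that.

The pure Nash equilibria are (Thorough, Thorough); (Deep, Deep).

(Thorough, Normal): Alex can switch to Deep (-1 → 2). Not NE.
(Thorough, Thorough): Alex gets 5, best alternative 2; Bailey gets 4, best alternative 2. No profitable deviation — NE.
(Thorough, Deep): Alex can switch to Deep (3 → 4). Not NE.
(Deep, Normal): Bailey can switch to Deep (-4 → 5). Not NE.
(Deep, Thorough): Alex can switch to Thorough (2 → 5). Not NE.
(Deep, Deep): Alex gets 4, best alternative 3; Bailey gets 5, best alternative -4. No profitable deviation — NE.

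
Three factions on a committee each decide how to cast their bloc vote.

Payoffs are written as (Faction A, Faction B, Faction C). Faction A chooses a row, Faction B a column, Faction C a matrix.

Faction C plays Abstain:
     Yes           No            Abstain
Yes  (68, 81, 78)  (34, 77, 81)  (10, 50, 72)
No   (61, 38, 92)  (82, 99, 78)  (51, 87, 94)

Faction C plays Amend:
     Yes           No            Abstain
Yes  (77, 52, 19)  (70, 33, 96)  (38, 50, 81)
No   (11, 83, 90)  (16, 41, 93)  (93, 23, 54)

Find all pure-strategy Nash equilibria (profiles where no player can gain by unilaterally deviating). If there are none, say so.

The unique pure-strategy Nash equilibrium is (Yes, Yes, Abstain).

Faction A against (Yes, Abstain): payoffs 68, 61 → best response Yes.
Faction A against (Yes, Amend): payoffs 77, 11 → best response Yes.
Faction A against (No, Abstain): payoffs 34, 82 → best response No.
Faction A against (No, Amend): payoffs 70, 16 → best response Yes.
Faction A against (Abstain, Abstain): payoffs 10, 51 → best response No.
Faction A against (Abstain, Amend): payoffs 38, 93 → best response No.
Faction B against (Yes, Abstain): payoffs 81, 77, 50 → best response Yes.
Faction B against (Yes, Amend): payoffs 52, 33, 50 → best response Yes.
Faction B against (No, Abstain): payoffs 38, 99, 87 → best response No.
Faction B against (No, Amend): payoffs 83, 41, 23 → best response Yes.
Faction C against (Yes, Yes): payoffs 78, 19 → best response Abstain.
Faction C against (Yes, No): payoffs 81, 96 → best response Amend.
Faction C against (Yes, Abstain): payoffs 72, 81 → best response Amend.
Faction C against (No, Yes): payoffs 92, 90 → best response Abstain.
Faction C against (No, No): payoffs 78, 93 → best response Amend.
Faction C against (No, Abstain): payoffs 94, 54 → best response Abstain.
Mutual best responses: (Yes, Yes, Abstain).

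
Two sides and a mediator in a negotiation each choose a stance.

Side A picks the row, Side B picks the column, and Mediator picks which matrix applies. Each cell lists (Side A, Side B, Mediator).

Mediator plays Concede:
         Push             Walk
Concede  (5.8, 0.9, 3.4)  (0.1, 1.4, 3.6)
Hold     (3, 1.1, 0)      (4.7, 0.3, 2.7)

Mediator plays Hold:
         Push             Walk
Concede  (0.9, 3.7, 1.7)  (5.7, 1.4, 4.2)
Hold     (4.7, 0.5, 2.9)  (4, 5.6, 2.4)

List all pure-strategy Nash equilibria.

none

(Concede, Push, Concede): Side B can switch to Walk (0.9 → 1.4). Not NE.
(Concede, Push, Hold): Side A can switch to Hold (0.9 → 4.7). Not NE.
(Concede, Walk, Concede): Side A can switch to Hold (0.1 → 4.7). Not NE.
(Concede, Walk, Hold): Side B can switch to Push (1.4 → 3.7). Not NE.
(Hold, Push, Concede): Side A can switch to Concede (3 → 5.8). Not NE.
(Hold, Push, Hold): Side B can switch to Walk (0.5 → 5.6). Not NE.
(Hold, Walk, Concede): Side B can switch to Push (0.3 → 1.1). Not NE.
(Hold, Walk, Hold): Side A can switch to Concede (4 → 5.7). Not NE.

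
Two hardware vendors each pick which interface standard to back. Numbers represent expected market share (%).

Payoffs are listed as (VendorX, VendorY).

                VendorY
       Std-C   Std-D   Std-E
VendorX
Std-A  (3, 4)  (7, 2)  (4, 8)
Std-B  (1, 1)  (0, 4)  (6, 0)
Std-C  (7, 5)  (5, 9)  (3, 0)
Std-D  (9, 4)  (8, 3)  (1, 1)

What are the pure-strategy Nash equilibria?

Pure NE: (Std-D, Std-C)

VendorX against Std-C: payoffs 3, 1, 7, 9 → best response Std-D.
VendorX against Std-D: payoffs 7, 0, 5, 8 → best response Std-D.
VendorX against Std-E: payoffs 4, 6, 3, 1 → best response Std-B.
VendorY against Std-A: payoffs 4, 2, 8 → best response Std-E.
VendorY against Std-B: payoffs 1, 4, 0 → best response Std-D.
VendorY against Std-C: payoffs 5, 9, 0 → best response Std-D.
VendorY against Std-D: payoffs 4, 3, 1 → best response Std-C.
Mutual best responses: (Std-D, Std-C).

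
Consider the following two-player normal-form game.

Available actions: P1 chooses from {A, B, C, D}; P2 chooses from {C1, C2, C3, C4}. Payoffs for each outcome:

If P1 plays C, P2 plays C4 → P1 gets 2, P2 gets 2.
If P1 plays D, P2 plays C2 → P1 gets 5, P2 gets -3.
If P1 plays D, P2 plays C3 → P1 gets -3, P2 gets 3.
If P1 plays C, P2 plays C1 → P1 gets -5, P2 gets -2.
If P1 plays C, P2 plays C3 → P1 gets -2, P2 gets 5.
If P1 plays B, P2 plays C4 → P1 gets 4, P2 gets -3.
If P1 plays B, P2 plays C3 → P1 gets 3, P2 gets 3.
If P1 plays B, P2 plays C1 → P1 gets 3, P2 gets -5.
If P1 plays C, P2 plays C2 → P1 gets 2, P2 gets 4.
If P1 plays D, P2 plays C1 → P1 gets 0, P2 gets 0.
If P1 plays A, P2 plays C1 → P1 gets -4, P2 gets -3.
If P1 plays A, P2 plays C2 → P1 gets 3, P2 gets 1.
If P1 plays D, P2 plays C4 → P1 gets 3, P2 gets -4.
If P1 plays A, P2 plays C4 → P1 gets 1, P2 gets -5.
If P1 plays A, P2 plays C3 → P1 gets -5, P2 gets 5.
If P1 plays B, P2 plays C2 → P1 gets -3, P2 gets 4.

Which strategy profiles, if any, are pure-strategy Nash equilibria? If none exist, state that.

(A, C1): P1 can switch to B (-4 → 3). Not NE.
(A, C2): P1 can switch to D (3 → 5). Not NE.
(A, C3): P1 can switch to B (-5 → 3). Not NE.
(A, C4): P1 can switch to B (1 → 4). Not NE.
(B, C1): P2 can switch to C2 (-5 → 4). Not NE.
(B, C2): P1 can switch to A (-3 → 3). Not NE.
(The remaining 10 profiles each have a profitable deviation by the same check.)

This game has no pure Nash equilibrium.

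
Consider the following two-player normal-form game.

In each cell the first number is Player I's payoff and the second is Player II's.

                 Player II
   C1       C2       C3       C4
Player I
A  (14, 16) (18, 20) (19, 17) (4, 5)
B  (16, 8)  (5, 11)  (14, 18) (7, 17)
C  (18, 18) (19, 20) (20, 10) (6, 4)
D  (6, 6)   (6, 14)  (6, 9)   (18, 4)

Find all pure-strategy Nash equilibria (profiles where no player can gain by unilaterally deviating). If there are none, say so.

Player I against C1: payoffs 14, 16, 18, 6 → best response C.
Player I against C2: payoffs 18, 5, 19, 6 → best response C.
Player I against C3: payoffs 19, 14, 20, 6 → best response C.
Player I against C4: payoffs 4, 7, 6, 18 → best response D.
Player II against A: payoffs 16, 20, 17, 5 → best response C2.
Player II against B: payoffs 8, 11, 18, 17 → best response C3.
Player II against C: payoffs 18, 20, 10, 4 → best response C2.
Player II against D: payoffs 6, 14, 9, 4 → best response C2.
Mutual best responses: (C, C2).

The unique pure-strategy Nash equilibrium is (C, C2).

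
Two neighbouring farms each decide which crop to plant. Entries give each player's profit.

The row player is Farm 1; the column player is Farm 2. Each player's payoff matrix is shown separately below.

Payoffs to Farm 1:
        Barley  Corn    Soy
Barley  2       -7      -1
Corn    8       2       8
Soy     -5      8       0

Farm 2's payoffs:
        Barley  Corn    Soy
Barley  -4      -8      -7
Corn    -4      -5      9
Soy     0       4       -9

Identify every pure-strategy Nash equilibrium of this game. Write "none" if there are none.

(Corn, Soy) and (Soy, Corn)

Farm 1 against Barley: payoffs 2, 8, -5 → best response Corn.
Farm 1 against Corn: payoffs -7, 2, 8 → best response Soy.
Farm 1 against Soy: payoffs -1, 8, 0 → best response Corn.
Farm 2 against Barley: payoffs -4, -8, -7 → best response Barley.
Farm 2 against Corn: payoffs -4, -5, 9 → best response Soy.
Farm 2 against Soy: payoffs 0, 4, -9 → best response Corn.
Mutual best responses: (Corn, Soy); (Soy, Corn).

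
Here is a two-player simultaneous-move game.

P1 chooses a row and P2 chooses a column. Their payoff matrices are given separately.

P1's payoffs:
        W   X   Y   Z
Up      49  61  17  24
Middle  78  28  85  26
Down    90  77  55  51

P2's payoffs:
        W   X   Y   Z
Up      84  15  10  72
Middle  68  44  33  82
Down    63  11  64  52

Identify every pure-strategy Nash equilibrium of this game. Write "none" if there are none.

For each player, find the best response to each opponent profile; mutual best responses are the pure NE.
P1 against W: payoffs 49, 78, 90 → best response Down.
P1 against X: payoffs 61, 28, 77 → best response Down.
P1 against Y: payoffs 17, 85, 55 → best response Middle.
P1 against Z: payoffs 24, 26, 51 → best response Down.
P2 against Up: payoffs 84, 15, 10, 72 → best response W.
P2 against Middle: payoffs 68, 44, 33, 82 → best response Z.
P2 against Down: payoffs 63, 11, 64, 52 → best response Y.
No profile is a mutual best response for all players.

This game has no pure Nash equilibrium.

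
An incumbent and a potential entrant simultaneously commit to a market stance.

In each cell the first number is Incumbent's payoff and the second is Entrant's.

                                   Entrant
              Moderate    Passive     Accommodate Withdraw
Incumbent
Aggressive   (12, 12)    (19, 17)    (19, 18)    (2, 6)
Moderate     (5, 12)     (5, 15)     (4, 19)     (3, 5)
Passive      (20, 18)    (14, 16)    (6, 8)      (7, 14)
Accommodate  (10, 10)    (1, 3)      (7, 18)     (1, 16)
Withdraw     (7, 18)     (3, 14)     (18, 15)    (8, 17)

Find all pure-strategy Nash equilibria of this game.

Incumbent against Moderate: payoffs 12, 5, 20, 10, 7 → best response Passive.
Incumbent against Passive: payoffs 19, 5, 14, 1, 3 → best response Aggressive.
Incumbent against Accommodate: payoffs 19, 4, 6, 7, 18 → best response Aggressive.
Incumbent against Withdraw: payoffs 2, 3, 7, 1, 8 → best response Withdraw.
Entrant against Aggressive: payoffs 12, 17, 18, 6 → best response Accommodate.
Entrant against Moderate: payoffs 12, 15, 19, 5 → best response Accommodate.
Entrant against Passive: payoffs 18, 16, 8, 14 → best response Moderate.
Entrant against Accommodate: payoffs 10, 3, 18, 16 → best response Accommodate.
Entrant against Withdraw: payoffs 18, 14, 15, 17 → best response Moderate.
Mutual best responses: (Aggressive, Accommodate); (Passive, Moderate).

Pure-strategy Nash equilibria: (Aggressive, Accommodate), (Passive, Moderate)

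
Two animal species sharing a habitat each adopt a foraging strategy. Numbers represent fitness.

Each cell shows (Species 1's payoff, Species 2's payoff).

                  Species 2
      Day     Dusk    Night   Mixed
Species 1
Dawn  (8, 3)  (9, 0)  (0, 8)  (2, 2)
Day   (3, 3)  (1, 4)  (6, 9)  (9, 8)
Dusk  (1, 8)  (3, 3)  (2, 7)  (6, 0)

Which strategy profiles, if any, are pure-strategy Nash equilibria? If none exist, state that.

(Dawn, Day): Species 2 can switch to Night (3 → 8). Not NE.
(Dawn, Dusk): Species 2 can switch to Day (0 → 3). Not NE.
(Dawn, Night): Species 1 can switch to Day (0 → 6). Not NE.
(Dawn, Mixed): Species 1 can switch to Day (2 → 9). Not NE.
(Day, Day): Species 1 can switch to Dawn (3 → 8). Not NE.
(Day, Dusk): Species 1 can switch to Dawn (1 → 9). Not NE.
(Day, Night): Species 1 gets 6, best alternative 2; Species 2 gets 9, best alternative 8. No profitable deviation — NE.
(Day, Mixed): Species 2 can switch to Night (8 → 9). Not NE.
(Dusk, Day): Species 1 can switch to Dawn (1 → 8). Not NE.
(The remaining 3 profiles each have a profitable deviation by the same check.)

The unique pure-strategy Nash equilibrium is (Day, Night).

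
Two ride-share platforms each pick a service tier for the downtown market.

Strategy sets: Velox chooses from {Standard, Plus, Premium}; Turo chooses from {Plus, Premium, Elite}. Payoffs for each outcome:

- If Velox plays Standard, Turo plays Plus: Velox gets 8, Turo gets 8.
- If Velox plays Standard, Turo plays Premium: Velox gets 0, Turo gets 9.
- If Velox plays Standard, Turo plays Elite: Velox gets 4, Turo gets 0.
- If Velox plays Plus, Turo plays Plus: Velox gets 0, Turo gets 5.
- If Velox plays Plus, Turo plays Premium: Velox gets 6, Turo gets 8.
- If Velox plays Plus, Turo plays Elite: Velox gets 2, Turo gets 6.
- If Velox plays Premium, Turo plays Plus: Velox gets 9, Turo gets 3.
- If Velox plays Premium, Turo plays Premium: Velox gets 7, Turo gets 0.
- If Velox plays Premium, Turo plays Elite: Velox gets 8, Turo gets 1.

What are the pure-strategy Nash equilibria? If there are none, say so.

(Premium, Plus)

Velox against Plus: payoffs 8, 0, 9 → best response Premium.
Velox against Premium: payoffs 0, 6, 7 → best response Premium.
Velox against Elite: payoffs 4, 2, 8 → best response Premium.
Turo against Standard: payoffs 8, 9, 0 → best response Premium.
Turo against Plus: payoffs 5, 8, 6 → best response Premium.
Turo against Premium: payoffs 3, 0, 1 → best response Plus.
Mutual best responses: (Premium, Plus).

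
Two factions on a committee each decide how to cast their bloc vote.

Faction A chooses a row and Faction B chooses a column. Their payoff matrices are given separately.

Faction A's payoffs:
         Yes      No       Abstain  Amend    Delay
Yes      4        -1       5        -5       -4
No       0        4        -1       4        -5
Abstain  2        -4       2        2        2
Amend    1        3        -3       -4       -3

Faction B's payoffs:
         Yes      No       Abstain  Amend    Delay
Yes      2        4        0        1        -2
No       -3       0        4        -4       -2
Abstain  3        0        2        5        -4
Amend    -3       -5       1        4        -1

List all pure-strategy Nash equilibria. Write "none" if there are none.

No pure-strategy Nash equilibrium.

(Yes, Yes): Faction B can switch to No (2 → 4). Not NE.
(Yes, No): Faction A can switch to No (-1 → 4). Not NE.
(Yes, Abstain): Faction B can switch to Yes (0 → 2). Not NE.
(Yes, Amend): Faction A can switch to No (-5 → 4). Not NE.
(Yes, Delay): Faction A can switch to Abstain (-4 → 2). Not NE.
(No, Yes): Faction A can switch to Yes (0 → 4). Not NE.
(No, No): Faction B can switch to Abstain (0 → 4). Not NE.
(No, Abstain): Faction A can switch to Yes (-1 → 5). Not NE.
(No, Amend): Faction B can switch to Yes (-4 → -3). Not NE.
(No, Delay): Faction A can switch to Yes (-5 → -4). Not NE.
(Abstain, Yes): Faction A can switch to Yes (2 → 4). Not NE.
(Abstain, No): Faction A can switch to Yes (-4 → -1). Not NE.
(The remaining 8 profiles each have a profitable deviation by the same check.)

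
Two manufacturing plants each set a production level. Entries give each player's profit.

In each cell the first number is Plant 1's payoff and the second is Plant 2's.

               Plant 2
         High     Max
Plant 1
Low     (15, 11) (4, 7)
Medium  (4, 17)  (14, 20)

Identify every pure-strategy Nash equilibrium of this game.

(Low, High), (Medium, Max)

Plant 1 against High: payoffs 15, 4 → best response Low.
Plant 1 against Max: payoffs 4, 14 → best response Medium.
Plant 2 against Low: payoffs 11, 7 → best response High.
Plant 2 against Medium: payoffs 17, 20 → best response Max.
Mutual best responses: (Low, High); (Medium, Max).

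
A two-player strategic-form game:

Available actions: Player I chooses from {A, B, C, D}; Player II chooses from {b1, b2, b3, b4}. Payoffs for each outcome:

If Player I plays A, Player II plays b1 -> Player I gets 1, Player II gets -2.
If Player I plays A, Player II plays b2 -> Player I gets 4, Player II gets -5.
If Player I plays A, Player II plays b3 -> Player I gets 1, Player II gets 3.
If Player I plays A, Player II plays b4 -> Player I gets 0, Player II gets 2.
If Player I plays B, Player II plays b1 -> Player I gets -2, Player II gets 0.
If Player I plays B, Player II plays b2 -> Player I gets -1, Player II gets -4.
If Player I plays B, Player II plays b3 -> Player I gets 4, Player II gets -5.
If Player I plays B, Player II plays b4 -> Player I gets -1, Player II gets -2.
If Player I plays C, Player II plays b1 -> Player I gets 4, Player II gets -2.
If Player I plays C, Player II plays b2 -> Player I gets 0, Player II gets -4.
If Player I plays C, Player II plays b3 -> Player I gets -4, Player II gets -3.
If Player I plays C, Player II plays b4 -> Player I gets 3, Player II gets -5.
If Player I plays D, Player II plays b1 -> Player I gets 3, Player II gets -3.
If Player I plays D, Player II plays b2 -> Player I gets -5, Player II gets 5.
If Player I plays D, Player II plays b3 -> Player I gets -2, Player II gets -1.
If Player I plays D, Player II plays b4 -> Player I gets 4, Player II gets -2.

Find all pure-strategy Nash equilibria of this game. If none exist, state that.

(C, b1)

(A, b1): Player I can switch to C (1 → 4). Not NE.
(A, b2): Player II can switch to b1 (-5 → -2). Not NE.
(A, b3): Player I can switch to B (1 → 4). Not NE.
(A, b4): Player I can switch to C (0 → 3). Not NE.
(B, b1): Player I can switch to A (-2 → 1). Not NE.
(B, b2): Player I can switch to A (-1 → 4). Not NE.
(C, b1): Player I gets 4, best alternative 3; Player II gets -2, best alternative -3. No profitable deviation — NE.
(The remaining 9 profiles each have a profitable deviation by the same check.)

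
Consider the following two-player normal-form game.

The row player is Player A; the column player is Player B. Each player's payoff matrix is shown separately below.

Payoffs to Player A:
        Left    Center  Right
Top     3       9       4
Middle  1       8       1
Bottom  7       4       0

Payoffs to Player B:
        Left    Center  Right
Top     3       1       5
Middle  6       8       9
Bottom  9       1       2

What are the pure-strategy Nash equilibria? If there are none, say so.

(Top, Right); (Bottom, Left)

(Top, Left): Player A can switch to Bottom (3 → 7). Not NE.
(Top, Center): Player B can switch to Left (1 → 3). Not NE.
(Top, Right): Player A gets 4, best alternative 1; Player B gets 5, best alternative 3. No profitable deviation — NE.
(Middle, Left): Player A can switch to Top (1 → 3). Not NE.
(Middle, Center): Player A can switch to Top (8 → 9). Not NE.
(Middle, Right): Player A can switch to Top (1 → 4). Not NE.
(Bottom, Left): Player A gets 7, best alternative 3; Player B gets 9, best alternative 2. No profitable deviation — NE.
(Bottom, Center): Player A can switch to Top (4 → 9). Not NE.
(Bottom, Right): Player A can switch to Top (0 → 4). Not NE.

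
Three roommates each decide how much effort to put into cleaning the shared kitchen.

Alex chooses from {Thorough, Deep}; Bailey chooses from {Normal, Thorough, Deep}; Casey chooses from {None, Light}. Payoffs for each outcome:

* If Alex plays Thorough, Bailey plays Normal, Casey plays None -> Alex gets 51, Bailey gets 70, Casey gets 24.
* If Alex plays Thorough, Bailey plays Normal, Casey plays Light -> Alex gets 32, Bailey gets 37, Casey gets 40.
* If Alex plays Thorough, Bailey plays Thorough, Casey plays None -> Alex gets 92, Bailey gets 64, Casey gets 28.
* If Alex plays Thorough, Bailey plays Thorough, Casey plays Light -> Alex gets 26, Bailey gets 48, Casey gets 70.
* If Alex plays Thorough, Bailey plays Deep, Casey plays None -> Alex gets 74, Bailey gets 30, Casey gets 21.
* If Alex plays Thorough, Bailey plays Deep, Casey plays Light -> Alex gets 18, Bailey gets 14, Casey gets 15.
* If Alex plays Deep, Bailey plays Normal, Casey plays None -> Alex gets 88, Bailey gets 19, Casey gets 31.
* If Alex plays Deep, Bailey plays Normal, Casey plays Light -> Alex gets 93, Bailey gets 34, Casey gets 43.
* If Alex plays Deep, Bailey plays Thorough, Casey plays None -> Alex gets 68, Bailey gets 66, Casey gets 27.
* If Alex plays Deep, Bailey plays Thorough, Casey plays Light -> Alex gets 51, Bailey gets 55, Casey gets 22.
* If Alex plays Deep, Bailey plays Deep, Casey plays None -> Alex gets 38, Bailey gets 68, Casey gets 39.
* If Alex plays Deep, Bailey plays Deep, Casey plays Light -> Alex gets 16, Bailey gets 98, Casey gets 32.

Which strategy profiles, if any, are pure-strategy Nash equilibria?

(Thorough, Normal, None): Alex can switch to Deep (51 → 88). Not NE.
(Thorough, Normal, Light): Alex can switch to Deep (32 → 93). Not NE.
(Thorough, Thorough, None): Bailey can switch to Normal (64 → 70). Not NE.
(Thorough, Thorough, Light): Alex can switch to Deep (26 → 51). Not NE.
(Thorough, Deep, None): Bailey can switch to Normal (30 → 70). Not NE.
(Thorough, Deep, Light): Bailey can switch to Normal (14 → 37). Not NE.
(The remaining 6 profiles each have a profitable deviation by the same check.)

There is no pure-strategy Nash equilibrium.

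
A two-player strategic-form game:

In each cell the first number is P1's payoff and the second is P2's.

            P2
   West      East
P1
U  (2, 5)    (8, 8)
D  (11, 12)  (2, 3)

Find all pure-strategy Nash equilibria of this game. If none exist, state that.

P1 against West: payoffs 2, 11 → best response D.
P1 against East: payoffs 8, 2 → best response U.
P2 against U: payoffs 5, 8 → best response East.
P2 against D: payoffs 12, 3 → best response West.
Mutual best responses: (U, East); (D, West).

Pure-strategy Nash equilibria: (U, East), (D, West)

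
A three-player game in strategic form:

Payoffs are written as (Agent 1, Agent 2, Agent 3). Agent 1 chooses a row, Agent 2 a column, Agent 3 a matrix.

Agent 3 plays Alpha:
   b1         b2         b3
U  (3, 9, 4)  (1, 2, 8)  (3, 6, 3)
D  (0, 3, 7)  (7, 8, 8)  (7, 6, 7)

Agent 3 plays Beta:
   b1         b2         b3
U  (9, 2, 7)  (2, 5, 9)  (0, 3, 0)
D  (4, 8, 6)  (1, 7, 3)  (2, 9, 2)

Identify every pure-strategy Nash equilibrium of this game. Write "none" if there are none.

(U, b2, Beta); (D, b2, Alpha)

Agent 1 against (b1, Alpha): payoffs 3, 0 → best response U.
Agent 1 against (b1, Beta): payoffs 9, 4 → best response U.
Agent 1 against (b2, Alpha): payoffs 1, 7 → best response D.
Agent 1 against (b2, Beta): payoffs 2, 1 → best response U.
Agent 1 against (b3, Alpha): payoffs 3, 7 → best response D.
Agent 1 against (b3, Beta): payoffs 0, 2 → best response D.
Agent 2 against (U, Alpha): payoffs 9, 2, 6 → best response b1.
Agent 2 against (U, Beta): payoffs 2, 5, 3 → best response b2.
Agent 2 against (D, Alpha): payoffs 3, 8, 6 → best response b2.
Agent 2 against (D, Beta): payoffs 8, 7, 9 → best response b3.
Agent 3 against (U, b1): payoffs 4, 7 → best response Beta.
Agent 3 against (U, b2): payoffs 8, 9 → best response Beta.
Agent 3 against (U, b3): payoffs 3, 0 → best response Alpha.
Agent 3 against (D, b1): payoffs 7, 6 → best response Alpha.
Agent 3 against (D, b2): payoffs 8, 3 → best response Alpha.
Agent 3 against (D, b3): payoffs 7, 2 → best response Alpha.
Mutual best responses: (U, b2, Beta); (D, b2, Alpha).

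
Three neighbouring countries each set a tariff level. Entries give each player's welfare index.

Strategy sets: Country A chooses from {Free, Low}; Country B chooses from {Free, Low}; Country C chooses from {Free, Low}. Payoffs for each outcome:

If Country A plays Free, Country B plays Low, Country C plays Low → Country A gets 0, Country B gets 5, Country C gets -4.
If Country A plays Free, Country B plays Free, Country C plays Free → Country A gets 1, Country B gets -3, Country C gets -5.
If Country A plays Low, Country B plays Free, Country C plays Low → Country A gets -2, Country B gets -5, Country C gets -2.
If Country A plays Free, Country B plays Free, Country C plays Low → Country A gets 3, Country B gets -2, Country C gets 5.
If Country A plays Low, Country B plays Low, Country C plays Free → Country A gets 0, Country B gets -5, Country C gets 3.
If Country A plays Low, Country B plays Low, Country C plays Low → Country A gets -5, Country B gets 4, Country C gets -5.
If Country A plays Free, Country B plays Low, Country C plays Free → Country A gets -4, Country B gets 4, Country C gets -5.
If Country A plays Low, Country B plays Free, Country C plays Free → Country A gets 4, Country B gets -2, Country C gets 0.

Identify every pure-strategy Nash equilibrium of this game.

Country A against (Free, Free): payoffs 1, 4 → best response Low.
Country A against (Free, Low): payoffs 3, -2 → best response Free.
Country A against (Low, Free): payoffs -4, 0 → best response Low.
Country A against (Low, Low): payoffs 0, -5 → best response Free.
Country B against (Free, Free): payoffs -3, 4 → best response Low.
Country B against (Free, Low): payoffs -2, 5 → best response Low.
Country B against (Low, Free): payoffs -2, -5 → best response Free.
Country B against (Low, Low): payoffs -5, 4 → best response Low.
Country C against (Free, Free): payoffs -5, 5 → best response Low.
Country C against (Free, Low): payoffs -5, -4 → best response Low.
Country C against (Low, Free): payoffs 0, -2 → best response Free.
Country C against (Low, Low): payoffs 3, -5 → best response Free.
Mutual best responses: (Free, Low, Low); (Low, Free, Free).

(Free, Low, Low); (Low, Free, Free)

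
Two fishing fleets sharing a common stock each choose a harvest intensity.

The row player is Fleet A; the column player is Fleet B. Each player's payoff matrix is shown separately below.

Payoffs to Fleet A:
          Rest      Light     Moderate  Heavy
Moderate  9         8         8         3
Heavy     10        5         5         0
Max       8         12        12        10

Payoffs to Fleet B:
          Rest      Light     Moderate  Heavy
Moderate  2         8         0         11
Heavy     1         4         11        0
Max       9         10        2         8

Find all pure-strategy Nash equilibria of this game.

(Moderate, Rest): Fleet A can switch to Heavy (9 → 10). Not NE.
(Moderate, Light): Fleet A can switch to Max (8 → 12). Not NE.
(Moderate, Moderate): Fleet A can switch to Max (8 → 12). Not NE.
(Moderate, Heavy): Fleet A can switch to Max (3 → 10). Not NE.
(Heavy, Rest): Fleet B can switch to Light (1 → 4). Not NE.
(Heavy, Light): Fleet A can switch to Moderate (5 → 8). Not NE.
(Heavy, Moderate): Fleet A can switch to Moderate (5 → 8). Not NE.
(Heavy, Heavy): Fleet A can switch to Moderate (0 → 3). Not NE.
(Max, Light): Fleet A gets 12, best alternative 8; Fleet B gets 10, best alternative 9. No profitable deviation — NE.
(The remaining 3 profiles each have a profitable deviation by the same check.)

Pure NE: (Max, Light)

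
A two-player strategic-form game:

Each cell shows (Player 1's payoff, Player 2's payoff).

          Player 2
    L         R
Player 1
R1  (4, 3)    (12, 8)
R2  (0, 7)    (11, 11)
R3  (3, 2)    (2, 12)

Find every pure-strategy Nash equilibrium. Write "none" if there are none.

The unique pure-strategy Nash equilibrium is (R1, R).

For each strategy profile, look for a profitable unilateral deviation.
(R1, L): Player 2 can switch to R (3 → 8). Not NE.
(R1, R): Player 1 gets 12, best alternative 11; Player 2 gets 8, best alternative 3. No profitable deviation — NE.
(R2, L): Player 1 can switch to R1 (0 → 4). Not NE.
(R2, R): Player 1 can switch to R1 (11 → 12). Not NE.
(R3, L): Player 1 can switch to R1 (3 → 4). Not NE.
(R3, R): Player 1 can switch to R1 (2 → 12). Not NE.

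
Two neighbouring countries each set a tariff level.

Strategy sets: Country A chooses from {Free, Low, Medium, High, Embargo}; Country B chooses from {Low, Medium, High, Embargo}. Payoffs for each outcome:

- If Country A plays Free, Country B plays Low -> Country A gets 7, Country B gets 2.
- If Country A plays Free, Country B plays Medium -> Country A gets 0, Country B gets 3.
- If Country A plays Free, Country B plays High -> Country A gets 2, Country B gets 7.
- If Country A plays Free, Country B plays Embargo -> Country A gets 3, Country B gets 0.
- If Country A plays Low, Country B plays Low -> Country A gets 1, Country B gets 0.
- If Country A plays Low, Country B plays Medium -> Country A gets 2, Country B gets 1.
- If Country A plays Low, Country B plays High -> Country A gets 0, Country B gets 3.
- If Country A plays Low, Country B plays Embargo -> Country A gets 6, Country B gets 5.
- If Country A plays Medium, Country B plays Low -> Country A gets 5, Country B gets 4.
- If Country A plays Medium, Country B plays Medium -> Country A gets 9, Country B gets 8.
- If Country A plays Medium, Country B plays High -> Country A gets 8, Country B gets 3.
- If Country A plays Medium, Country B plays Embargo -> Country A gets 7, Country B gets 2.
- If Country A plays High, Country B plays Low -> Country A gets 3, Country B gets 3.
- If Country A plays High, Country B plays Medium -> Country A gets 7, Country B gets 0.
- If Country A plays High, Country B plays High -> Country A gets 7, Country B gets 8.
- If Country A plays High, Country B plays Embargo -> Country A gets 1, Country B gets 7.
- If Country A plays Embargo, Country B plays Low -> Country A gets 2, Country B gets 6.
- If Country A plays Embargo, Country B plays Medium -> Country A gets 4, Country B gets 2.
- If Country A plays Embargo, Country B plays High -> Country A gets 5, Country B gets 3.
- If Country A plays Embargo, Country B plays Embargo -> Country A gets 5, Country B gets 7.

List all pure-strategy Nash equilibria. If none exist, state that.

(Free, Low): Country B can switch to Medium (2 → 3). Not NE.
(Free, Medium): Country A can switch to Low (0 → 2). Not NE.
(Free, High): Country A can switch to Medium (2 → 8). Not NE.
(Free, Embargo): Country A can switch to Low (3 → 6). Not NE.
(Low, Low): Country A can switch to Free (1 → 7). Not NE.
(Low, Medium): Country A can switch to Medium (2 → 9). Not NE.
(Medium, Medium): Country A gets 9, best alternative 7; Country B gets 8, best alternative 4. No profitable deviation — NE.
(The remaining 13 profiles each have a profitable deviation by the same check.)

(Medium, Medium)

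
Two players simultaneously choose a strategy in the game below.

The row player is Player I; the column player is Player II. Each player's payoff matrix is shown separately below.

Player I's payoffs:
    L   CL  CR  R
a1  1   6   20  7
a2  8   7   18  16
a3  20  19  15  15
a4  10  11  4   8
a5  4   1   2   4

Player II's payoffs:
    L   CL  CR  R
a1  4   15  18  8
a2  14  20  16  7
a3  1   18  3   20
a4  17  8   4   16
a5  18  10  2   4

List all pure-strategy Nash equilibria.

Player I against L: payoffs 1, 8, 20, 10, 4 → best response a3.
Player I against CL: payoffs 6, 7, 19, 11, 1 → best response a3.
Player I against CR: payoffs 20, 18, 15, 4, 2 → best response a1.
Player I against R: payoffs 7, 16, 15, 8, 4 → best response a2.
Player II against a1: payoffs 4, 15, 18, 8 → best response CR.
Player II against a2: payoffs 14, 20, 16, 7 → best response CL.
Player II against a3: payoffs 1, 18, 3, 20 → best response R.
Player II against a4: payoffs 17, 8, 4, 16 → best response L.
Player II against a5: payoffs 18, 10, 2, 4 → best response L.
Mutual best responses: (a1, CR).

The unique pure-strategy Nash equilibrium is (a1, CR).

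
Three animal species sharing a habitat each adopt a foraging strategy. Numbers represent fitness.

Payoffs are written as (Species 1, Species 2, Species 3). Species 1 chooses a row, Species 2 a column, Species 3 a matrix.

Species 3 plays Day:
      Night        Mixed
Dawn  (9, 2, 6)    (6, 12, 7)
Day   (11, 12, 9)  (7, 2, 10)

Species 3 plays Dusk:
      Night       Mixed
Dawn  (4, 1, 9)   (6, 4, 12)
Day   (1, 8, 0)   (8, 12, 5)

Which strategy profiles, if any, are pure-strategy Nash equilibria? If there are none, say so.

(Day, Night, Day)

For each strategy profile, look for a profitable unilateral deviation.
(Dawn, Night, Day): Species 1 can switch to Day (9 → 11). Not NE.
(Dawn, Night, Dusk): Species 2 can switch to Mixed (1 → 4). Not NE.
(Dawn, Mixed, Day): Species 1 can switch to Day (6 → 7). Not NE.
(Dawn, Mixed, Dusk): Species 1 can switch to Day (6 → 8). Not NE.
(Day, Night, Day): Species 1 gets 11, best alternative 9; Species 2 gets 12, best alternative 2; Species 3 gets 9, best alternative 0. No profitable deviation — NE.
(Day, Night, Dusk): Species 1 can switch to Dawn (1 → 4). Not NE.
(Day, Mixed, Day): Species 2 can switch to Night (2 → 12). Not NE.
(The remaining 1 profile has a profitable deviation by the same check.)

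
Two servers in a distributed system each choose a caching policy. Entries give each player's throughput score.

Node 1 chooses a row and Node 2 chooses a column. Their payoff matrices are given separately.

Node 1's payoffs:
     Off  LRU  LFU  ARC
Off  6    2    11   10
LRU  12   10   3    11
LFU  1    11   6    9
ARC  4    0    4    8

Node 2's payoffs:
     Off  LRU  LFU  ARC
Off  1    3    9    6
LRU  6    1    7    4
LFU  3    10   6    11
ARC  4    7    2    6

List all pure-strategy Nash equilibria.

Node 1 against Off: payoffs 6, 12, 1, 4 → best response LRU.
Node 1 against LRU: payoffs 2, 10, 11, 0 → best response LFU.
Node 1 against LFU: payoffs 11, 3, 6, 4 → best response Off.
Node 1 against ARC: payoffs 10, 11, 9, 8 → best response LRU.
Node 2 against Off: payoffs 1, 3, 9, 6 → best response LFU.
Node 2 against LRU: payoffs 6, 1, 7, 4 → best response LFU.
Node 2 against LFU: payoffs 3, 10, 6, 11 → best response ARC.
Node 2 against ARC: payoffs 4, 7, 2, 6 → best response LRU.
Mutual best responses: (Off, LFU).

Pure NE: (Off, LFU)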